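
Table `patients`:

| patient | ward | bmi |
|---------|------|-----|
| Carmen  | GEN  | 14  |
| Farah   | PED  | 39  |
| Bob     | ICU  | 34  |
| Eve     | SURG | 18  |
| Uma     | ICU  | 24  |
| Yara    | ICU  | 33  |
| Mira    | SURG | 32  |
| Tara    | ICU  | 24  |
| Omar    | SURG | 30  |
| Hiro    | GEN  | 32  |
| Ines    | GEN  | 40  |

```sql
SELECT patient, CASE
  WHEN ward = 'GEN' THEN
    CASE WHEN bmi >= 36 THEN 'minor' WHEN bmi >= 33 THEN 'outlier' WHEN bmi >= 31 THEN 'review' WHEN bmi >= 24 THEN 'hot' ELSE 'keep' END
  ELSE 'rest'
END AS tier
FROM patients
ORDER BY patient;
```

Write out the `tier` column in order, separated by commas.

rest, keep, rest, rest, review, minor, rest, rest, rest, rest, rest

patient=Bob: ward='ICU' → outer ELSE → rest
patient=Carmen: ward='GEN' → inner[ELSE] → keep
patient=Eve: ward='SURG' → outer ELSE → rest
patient=Farah: ward='PED' → outer ELSE → rest
patient=Hiro: ward='GEN' → inner[bmi >= 31] → review
patient=Ines: ward='GEN' → inner[bmi >= 36] → minor
patient=Mira: ward='SURG' → outer ELSE → rest
patient=Omar: ward='SURG' → outer ELSE → rest
patient=Tara: ward='ICU' → outer ELSE → rest
patient=Uma: ward='ICU' → outer ELSE → rest
patient=Yara: ward='ICU' → outer ELSE → rest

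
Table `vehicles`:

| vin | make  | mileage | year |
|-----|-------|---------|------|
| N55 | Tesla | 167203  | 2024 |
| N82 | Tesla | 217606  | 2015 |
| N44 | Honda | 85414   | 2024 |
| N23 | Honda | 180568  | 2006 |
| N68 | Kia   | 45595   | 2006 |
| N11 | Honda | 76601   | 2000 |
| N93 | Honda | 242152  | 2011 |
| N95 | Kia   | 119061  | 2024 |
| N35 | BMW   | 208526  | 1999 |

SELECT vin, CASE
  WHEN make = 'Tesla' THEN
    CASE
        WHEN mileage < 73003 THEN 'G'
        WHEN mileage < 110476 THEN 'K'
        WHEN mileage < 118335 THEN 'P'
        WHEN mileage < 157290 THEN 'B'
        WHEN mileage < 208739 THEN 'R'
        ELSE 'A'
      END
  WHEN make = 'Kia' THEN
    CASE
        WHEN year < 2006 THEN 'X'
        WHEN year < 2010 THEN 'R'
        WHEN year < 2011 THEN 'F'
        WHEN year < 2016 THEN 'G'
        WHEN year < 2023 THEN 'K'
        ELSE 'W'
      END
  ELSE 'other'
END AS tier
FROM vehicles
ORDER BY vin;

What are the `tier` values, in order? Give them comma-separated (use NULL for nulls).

vin=N11: make='Honda' → outer ELSE → other
vin=N23: make='Honda' → outer ELSE → other
vin=N35: make='BMW' → outer ELSE → other
vin=N44: make='Honda' → outer ELSE → other
vin=N55: make='Tesla' → inner[mileage < 208739] → R
vin=N68: make='Kia' → inner[year < 2010] → R
vin=N82: make='Tesla' → inner[ELSE] → A
vin=N93: make='Honda' → outer ELSE → other
vin=N95: make='Kia' → inner[ELSE] → W

other, other, other, other, R, R, A, other, W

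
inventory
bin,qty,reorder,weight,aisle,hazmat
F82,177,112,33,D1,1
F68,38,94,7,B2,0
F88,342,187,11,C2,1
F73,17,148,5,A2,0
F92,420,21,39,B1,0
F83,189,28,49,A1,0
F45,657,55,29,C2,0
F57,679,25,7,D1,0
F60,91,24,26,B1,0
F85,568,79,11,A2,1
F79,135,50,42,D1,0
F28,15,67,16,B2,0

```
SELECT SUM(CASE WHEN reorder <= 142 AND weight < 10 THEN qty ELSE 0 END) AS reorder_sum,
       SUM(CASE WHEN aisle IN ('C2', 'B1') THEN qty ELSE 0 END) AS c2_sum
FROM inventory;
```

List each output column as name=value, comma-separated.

[reorder_sum: reorder <= 142 AND weight < 10]
bin=F82: ✗
bin=F68: ✓ → 38
bin=F88: ✗
bin=F73: ✗
bin=F92: ✗
bin=F83: ✗
bin=F45: ✗
bin=F57: ✓ → 679
bin=F60: ✗
bin=F85: ✗
bin=F79: ✗
bin=F28: ✗
reorder_sum = 38 + 679 = 717
—
[c2_sum: aisle IN ('C2', 'B1')]
bin=F82: ✗
bin=F68: ✗
bin=F88: ✓ → 342
bin=F73: ✗
bin=F92: ✓ → 420
bin=F83: ✗
bin=F45: ✓ → 657
bin=F57: ✗
bin=F60: ✓ → 91
bin=F85: ✗
bin=F79: ✗
bin=F28: ✗
c2_sum = 342 + 420 + 657 + 91 = 1510

reorder_sum=717, c2_sum=1510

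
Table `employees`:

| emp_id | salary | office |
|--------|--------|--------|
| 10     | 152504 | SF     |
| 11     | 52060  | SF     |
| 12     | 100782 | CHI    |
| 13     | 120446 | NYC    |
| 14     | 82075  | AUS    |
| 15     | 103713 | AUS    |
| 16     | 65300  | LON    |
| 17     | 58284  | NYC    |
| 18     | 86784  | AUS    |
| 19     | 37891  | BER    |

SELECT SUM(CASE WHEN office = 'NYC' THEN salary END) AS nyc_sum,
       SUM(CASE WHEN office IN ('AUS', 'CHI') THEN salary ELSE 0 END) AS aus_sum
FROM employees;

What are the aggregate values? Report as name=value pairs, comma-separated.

[nyc_sum: office = 'NYC']
emp_id=10: ✗
emp_id=11: ✗
emp_id=12: ✗
emp_id=13: ✓ → 120446
emp_id=14: ✗
emp_id=15: ✗
emp_id=16: ✗
emp_id=17: ✓ → 58284
emp_id=18: ✗
emp_id=19: ✗
nyc_sum = 120446 + 58284 = 178730
—
[aus_sum: office IN ('AUS', 'CHI')]
emp_id=10: ✗
emp_id=11: ✗
emp_id=12: ✓ → 100782
emp_id=13: ✗
emp_id=14: ✓ → 82075
emp_id=15: ✓ → 103713
emp_id=16: ✗
emp_id=17: ✗
emp_id=18: ✓ → 86784
emp_id=19: ✗
aus_sum = 100782 + 82075 + 103713 + 86784 = 373354

nyc_sum=178730, aus_sum=373354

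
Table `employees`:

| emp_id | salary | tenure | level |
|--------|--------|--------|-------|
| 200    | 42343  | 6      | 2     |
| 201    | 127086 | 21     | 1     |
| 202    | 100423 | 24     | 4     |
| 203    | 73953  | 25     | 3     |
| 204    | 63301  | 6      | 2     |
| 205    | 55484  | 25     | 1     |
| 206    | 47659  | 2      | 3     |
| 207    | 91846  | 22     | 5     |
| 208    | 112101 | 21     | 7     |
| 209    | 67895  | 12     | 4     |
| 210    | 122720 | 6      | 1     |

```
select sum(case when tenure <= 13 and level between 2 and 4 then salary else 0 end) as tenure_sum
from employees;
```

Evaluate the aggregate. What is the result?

emp_id=200: ✓ → 42343
emp_id=201: ✗
emp_id=202: ✗
emp_id=203: ✗
emp_id=204: ✓ → 63301
emp_id=205: ✗
emp_id=206: ✓ → 47659
emp_id=207: ✗
emp_id=208: ✗
emp_id=209: ✓ → 67895
emp_id=210: ✗
tenure_sum = 42343 + 63301 + 47659 + 67895 = 221198

221198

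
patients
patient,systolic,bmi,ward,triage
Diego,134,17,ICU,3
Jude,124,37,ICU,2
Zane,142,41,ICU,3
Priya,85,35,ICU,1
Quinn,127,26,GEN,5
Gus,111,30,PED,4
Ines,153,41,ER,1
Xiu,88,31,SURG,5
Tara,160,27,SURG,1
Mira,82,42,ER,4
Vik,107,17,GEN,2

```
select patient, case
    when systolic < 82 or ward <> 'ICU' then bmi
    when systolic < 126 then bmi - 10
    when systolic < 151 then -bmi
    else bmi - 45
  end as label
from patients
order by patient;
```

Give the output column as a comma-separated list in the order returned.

patient=Diego: systolic < 151 → -17
patient=Gus: systolic < 82 or ward <> 'ICU' → 30
patient=Ines: systolic < 82 or ward <> 'ICU' → 41
patient=Jude: systolic < 126 → 27
patient=Mira: systolic < 82 or ward <> 'ICU' → 42
patient=Priya: systolic < 126 → 25
patient=Quinn: systolic < 82 or ward <> 'ICU' → 26
patient=Tara: systolic < 82 or ward <> 'ICU' → 27
patient=Vik: systolic < 82 or ward <> 'ICU' → 17
patient=Xiu: systolic < 82 or ward <> 'ICU' → 31
patient=Zane: systolic < 151 → -41

-17, 30, 41, 27, 42, 25, 26, 27, 17, 31, -41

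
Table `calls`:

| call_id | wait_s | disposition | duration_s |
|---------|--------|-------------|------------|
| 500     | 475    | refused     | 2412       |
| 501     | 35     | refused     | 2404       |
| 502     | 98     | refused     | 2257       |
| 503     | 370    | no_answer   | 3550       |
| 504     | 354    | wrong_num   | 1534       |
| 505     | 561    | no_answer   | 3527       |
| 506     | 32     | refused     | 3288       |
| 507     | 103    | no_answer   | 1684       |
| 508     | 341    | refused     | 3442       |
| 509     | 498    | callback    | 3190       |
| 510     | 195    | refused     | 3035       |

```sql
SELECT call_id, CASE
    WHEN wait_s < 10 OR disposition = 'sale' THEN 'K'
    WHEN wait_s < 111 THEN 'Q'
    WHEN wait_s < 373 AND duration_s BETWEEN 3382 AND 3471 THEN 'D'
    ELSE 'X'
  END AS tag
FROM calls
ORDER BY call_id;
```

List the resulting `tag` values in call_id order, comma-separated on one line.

X, Q, Q, X, X, X, Q, Q, D, X, X

call_id=500: ELSE → X
call_id=501: wait_s < 111 → Q
call_id=502: wait_s < 111 → Q
call_id=503: ELSE → X
call_id=504: ELSE → X
call_id=505: ELSE → X
call_id=506: wait_s < 111 → Q
call_id=507: wait_s < 111 → Q
call_id=508: wait_s < 373 AND duration_s BETWEEN 3382 AND 3471 → D
call_id=509: ELSE → X
call_id=510: ELSE → X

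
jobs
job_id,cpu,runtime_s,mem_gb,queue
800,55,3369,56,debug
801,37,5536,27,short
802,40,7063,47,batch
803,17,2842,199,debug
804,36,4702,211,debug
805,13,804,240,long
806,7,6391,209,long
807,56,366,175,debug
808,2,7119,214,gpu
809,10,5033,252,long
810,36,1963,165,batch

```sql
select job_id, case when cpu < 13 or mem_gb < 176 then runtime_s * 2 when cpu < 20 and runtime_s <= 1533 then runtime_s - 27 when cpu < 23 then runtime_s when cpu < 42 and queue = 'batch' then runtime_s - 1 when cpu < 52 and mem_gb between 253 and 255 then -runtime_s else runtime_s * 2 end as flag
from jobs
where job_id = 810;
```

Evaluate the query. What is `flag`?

3926

job_id = 810: cpu=36, runtime_s=1963, mem_gb=165, queue=batch.
cpu < 13 or mem_gb < 176 → true → 3926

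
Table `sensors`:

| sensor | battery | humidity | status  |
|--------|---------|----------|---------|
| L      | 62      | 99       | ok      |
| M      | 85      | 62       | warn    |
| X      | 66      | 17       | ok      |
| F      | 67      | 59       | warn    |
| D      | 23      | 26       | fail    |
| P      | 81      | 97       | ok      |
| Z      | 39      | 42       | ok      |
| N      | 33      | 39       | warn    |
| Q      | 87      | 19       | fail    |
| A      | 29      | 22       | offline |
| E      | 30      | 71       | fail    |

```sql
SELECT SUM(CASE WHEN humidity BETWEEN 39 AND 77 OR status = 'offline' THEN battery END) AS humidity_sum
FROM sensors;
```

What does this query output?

283

sensor=L: ✗
sensor=M: ✓ → 85
sensor=X: ✗
sensor=F: ✓ → 67
sensor=D: ✗
sensor=P: ✗
sensor=Z: ✓ → 39
sensor=N: ✓ → 33
sensor=Q: ✗
sensor=A: ✓ → 29
sensor=E: ✓ → 30
humidity_sum = 85 + 67 + 39 + 33 + 29 + 30 = 283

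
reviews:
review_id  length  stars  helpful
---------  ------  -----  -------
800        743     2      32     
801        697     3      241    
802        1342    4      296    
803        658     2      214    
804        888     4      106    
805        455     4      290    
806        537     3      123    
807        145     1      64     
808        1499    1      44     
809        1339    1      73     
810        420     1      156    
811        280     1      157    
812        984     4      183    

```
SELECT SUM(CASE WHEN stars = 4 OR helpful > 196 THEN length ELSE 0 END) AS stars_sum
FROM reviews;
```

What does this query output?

5024

review_id=800: ✗
review_id=801: ✓ → 697
review_id=802: ✓ → 1342
review_id=803: ✓ → 658
review_id=804: ✓ → 888
review_id=805: ✓ → 455
review_id=806: ✗
review_id=807: ✗
review_id=808: ✗
review_id=809: ✗
review_id=810: ✗
review_id=811: ✗
review_id=812: ✓ → 984
stars_sum = 697 + 1342 + 658 + 888 + 455 + 984 = 5024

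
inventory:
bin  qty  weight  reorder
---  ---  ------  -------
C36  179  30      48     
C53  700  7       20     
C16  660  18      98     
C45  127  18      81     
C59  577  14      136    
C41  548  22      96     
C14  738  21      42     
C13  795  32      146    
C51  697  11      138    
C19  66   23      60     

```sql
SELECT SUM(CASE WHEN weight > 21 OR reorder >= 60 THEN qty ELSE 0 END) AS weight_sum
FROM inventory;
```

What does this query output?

3649

bin=C36: ✓ → 179
bin=C53: ✗
bin=C16: ✓ → 660
bin=C45: ✓ → 127
bin=C59: ✓ → 577
bin=C41: ✓ → 548
bin=C14: ✗
bin=C13: ✓ → 795
bin=C51: ✓ → 697
bin=C19: ✓ → 66
weight_sum = 179 + 660 + 127 + 577 + 548 + 795 + 697 + 66 = 3649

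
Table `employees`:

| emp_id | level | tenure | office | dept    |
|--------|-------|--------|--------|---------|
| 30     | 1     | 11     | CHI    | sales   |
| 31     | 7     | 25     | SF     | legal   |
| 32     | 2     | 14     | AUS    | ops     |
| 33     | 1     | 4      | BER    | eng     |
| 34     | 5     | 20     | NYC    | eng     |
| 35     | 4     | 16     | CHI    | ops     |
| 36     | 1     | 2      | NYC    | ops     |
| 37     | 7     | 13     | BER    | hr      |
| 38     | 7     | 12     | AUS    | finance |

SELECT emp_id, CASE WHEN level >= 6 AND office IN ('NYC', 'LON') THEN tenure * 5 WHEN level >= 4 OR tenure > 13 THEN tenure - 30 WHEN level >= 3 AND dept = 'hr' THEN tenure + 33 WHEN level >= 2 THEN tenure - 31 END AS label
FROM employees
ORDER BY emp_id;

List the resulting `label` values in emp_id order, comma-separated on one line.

NULL, -5, -16, NULL, -10, -14, NULL, -17, -18

emp_id=30: (no match → NULL) → NULL
emp_id=31: level >= 4 OR tenure > 13 → -5
emp_id=32: level >= 4 OR tenure > 13 → -16
emp_id=33: (no match → NULL) → NULL
emp_id=34: level >= 4 OR tenure > 13 → -10
emp_id=35: level >= 4 OR tenure > 13 → -14
emp_id=36: (no match → NULL) → NULL
emp_id=37: level >= 4 OR tenure > 13 → -17
emp_id=38: level >= 4 OR tenure > 13 → -18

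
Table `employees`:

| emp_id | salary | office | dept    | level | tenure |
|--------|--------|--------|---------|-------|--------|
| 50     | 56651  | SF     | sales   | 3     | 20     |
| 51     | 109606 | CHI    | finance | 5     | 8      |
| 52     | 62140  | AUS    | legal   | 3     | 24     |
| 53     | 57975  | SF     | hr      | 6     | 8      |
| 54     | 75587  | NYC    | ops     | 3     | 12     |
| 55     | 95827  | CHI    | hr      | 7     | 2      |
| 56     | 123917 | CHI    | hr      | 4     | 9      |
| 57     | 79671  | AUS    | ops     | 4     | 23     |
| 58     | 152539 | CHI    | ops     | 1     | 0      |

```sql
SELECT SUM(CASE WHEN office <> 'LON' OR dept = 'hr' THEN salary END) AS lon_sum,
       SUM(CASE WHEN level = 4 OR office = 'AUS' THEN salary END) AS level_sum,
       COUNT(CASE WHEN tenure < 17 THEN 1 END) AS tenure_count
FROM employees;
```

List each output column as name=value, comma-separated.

lon_sum=813913, level_sum=265728, tenure_count=6

[lon_sum: office <> 'LON' OR dept = 'hr']
emp_id=50: ✓ → 56651
emp_id=51: ✓ → 109606
emp_id=52: ✓ → 62140
emp_id=53: ✓ → 57975
emp_id=54: ✓ → 75587
emp_id=55: ✓ → 95827
emp_id=56: ✓ → 123917
emp_id=57: ✓ → 79671
emp_id=58: ✓ → 152539
lon_sum = 56651 + 109606 + 62140 + 57975 + 75587 + 95827 + 123917 + 79671 + 152539 = 813913
—
[level_sum: level = 4 OR office = 'AUS']
emp_id=50: ✗
emp_id=51: ✗
emp_id=52: ✓ → 62140
emp_id=53: ✗
emp_id=54: ✗
emp_id=55: ✗
emp_id=56: ✓ → 123917
emp_id=57: ✓ → 79671
emp_id=58: ✗
level_sum = 62140 + 123917 + 79671 = 265728
—
[tenure_count: tenure < 17]
emp_id=50: ✗
emp_id=51: ✓ → 1
emp_id=52: ✗
emp_id=53: ✓ → 1
emp_id=54: ✓ → 1
emp_id=55: ✓ → 1
emp_id=56: ✓ → 1
emp_id=57: ✗
emp_id=58: ✓ → 1
tenure_count = COUNT(1, 1, 1, 1, 1, 1) = 6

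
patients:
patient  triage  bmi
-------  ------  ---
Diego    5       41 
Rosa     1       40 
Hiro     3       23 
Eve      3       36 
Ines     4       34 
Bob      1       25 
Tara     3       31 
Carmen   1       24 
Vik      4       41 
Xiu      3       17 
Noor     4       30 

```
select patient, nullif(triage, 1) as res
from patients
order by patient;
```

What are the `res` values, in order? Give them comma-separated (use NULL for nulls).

patient=Bob: triage=1 vs 1: equal → NULL
patient=Carmen: triage=1 vs 1: equal → NULL
patient=Diego: triage=5 vs 1: differ → 5
patient=Eve: triage=3 vs 1: differ → 3
patient=Hiro: triage=3 vs 1: differ → 3
patient=Ines: triage=4 vs 1: differ → 4
patient=Noor: triage=4 vs 1: differ → 4
patient=Rosa: triage=1 vs 1: equal → NULL
patient=Tara: triage=3 vs 1: differ → 3
patient=Vik: triage=4 vs 1: differ → 4
patient=Xiu: triage=3 vs 1: differ → 3

NULL, NULL, 5, 3, 3, 4, 4, NULL, 3, 4, 3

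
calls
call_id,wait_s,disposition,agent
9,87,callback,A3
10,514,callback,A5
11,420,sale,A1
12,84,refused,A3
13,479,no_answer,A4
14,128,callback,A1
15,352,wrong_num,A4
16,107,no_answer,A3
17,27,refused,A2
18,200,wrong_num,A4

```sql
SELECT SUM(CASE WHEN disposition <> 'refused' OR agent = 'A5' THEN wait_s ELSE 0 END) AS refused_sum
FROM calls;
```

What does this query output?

2287

call_id=9: ✓ → 87
call_id=10: ✓ → 514
call_id=11: ✓ → 420
call_id=12: ✗
call_id=13: ✓ → 479
call_id=14: ✓ → 128
call_id=15: ✓ → 352
call_id=16: ✓ → 107
call_id=17: ✗
call_id=18: ✓ → 200
refused_sum = 87 + 514 + 420 + 479 + 128 + 352 + 107 + 200 = 2287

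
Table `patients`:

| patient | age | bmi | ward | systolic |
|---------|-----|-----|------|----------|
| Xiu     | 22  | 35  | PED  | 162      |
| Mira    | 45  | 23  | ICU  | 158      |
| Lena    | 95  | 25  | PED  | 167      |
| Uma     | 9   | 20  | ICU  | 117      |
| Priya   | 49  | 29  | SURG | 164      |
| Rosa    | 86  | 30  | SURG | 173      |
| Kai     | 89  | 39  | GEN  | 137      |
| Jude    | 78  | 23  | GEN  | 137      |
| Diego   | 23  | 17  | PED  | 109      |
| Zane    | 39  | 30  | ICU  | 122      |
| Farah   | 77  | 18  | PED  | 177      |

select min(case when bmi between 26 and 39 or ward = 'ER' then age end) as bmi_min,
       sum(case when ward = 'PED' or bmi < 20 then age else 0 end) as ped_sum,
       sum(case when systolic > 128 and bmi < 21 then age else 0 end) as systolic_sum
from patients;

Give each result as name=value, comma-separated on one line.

bmi_min=22, ped_sum=217, systolic_sum=77

[bmi_min: bmi between 26 and 39 or ward = 'ER']
patient=Xiu: ✓ → 22
patient=Mira: ✗
patient=Lena: ✗
patient=Uma: ✗
patient=Priya: ✓ → 49
patient=Rosa: ✓ → 86
patient=Kai: ✓ → 89
patient=Jude: ✗
patient=Diego: ✗
patient=Zane: ✓ → 39
patient=Farah: ✗
bmi_min = MIN(22, 49, 86, 89, 39) = 22
—
[ped_sum: ward = 'PED' or bmi < 20]
patient=Xiu: ✓ → 22
patient=Mira: ✗
patient=Lena: ✓ → 95
patient=Uma: ✗
patient=Priya: ✗
patient=Rosa: ✗
patient=Kai: ✗
patient=Jude: ✗
patient=Diego: ✓ → 23
patient=Zane: ✗
patient=Farah: ✓ → 77
ped_sum = 22 + 95 + 23 + 77 = 217
—
[systolic_sum: systolic > 128 and bmi < 21]
patient=Xiu: ✗
patient=Mira: ✗
patient=Lena: ✗
patient=Uma: ✗
patient=Priya: ✗
patient=Rosa: ✗
patient=Kai: ✗
patient=Jude: ✗
patient=Diego: ✗
patient=Zane: ✗
patient=Farah: ✓ → 77
systolic_sum = 77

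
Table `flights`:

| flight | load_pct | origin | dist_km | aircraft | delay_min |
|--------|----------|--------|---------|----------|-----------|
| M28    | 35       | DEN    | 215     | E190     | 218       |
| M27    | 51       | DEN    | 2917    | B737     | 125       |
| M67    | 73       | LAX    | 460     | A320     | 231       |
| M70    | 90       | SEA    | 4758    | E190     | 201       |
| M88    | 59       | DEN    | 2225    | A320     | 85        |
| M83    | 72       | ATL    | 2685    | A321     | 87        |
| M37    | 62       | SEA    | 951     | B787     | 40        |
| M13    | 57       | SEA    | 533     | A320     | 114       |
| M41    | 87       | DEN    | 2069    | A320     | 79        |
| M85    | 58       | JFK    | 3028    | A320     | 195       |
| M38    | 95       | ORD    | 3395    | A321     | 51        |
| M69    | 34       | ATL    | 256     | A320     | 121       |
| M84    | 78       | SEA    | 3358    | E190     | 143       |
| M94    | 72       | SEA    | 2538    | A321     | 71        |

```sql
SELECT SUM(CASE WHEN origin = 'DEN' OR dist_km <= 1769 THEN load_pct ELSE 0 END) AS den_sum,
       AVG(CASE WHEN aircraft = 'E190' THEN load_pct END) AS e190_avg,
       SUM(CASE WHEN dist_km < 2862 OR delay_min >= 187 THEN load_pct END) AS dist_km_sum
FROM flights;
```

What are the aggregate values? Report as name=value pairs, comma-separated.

den_sum=458, e190_avg=67.6666666667, dist_km_sum=699

[den_sum: origin = 'DEN' OR dist_km <= 1769]
flight=M28: ✓ → 35
flight=M27: ✓ → 51
flight=M67: ✓ → 73
flight=M70: ✗
flight=M88: ✓ → 59
flight=M83: ✗
flight=M37: ✓ → 62
flight=M13: ✓ → 57
flight=M41: ✓ → 87
flight=M85: ✗
flight=M38: ✗
flight=M69: ✓ → 34
flight=M84: ✗
flight=M94: ✗
den_sum = 35 + 51 + 73 + 59 + 62 + 57 + 87 + 34 = 458
—
[e190_avg: aircraft = 'E190']
flight=M28: ✓ → 35
flight=M27: ✗
flight=M67: ✗
flight=M70: ✓ → 90
flight=M88: ✗
flight=M83: ✗
flight=M37: ✗
flight=M13: ✗
flight=M41: ✗
flight=M85: ✗
flight=M38: ✗
flight=M69: ✗
flight=M84: ✓ → 78
flight=M94: ✗
e190_avg = (35 + 90 + 78) / 3 = 67.6666666667
—
[dist_km_sum: dist_km < 2862 OR delay_min >= 187]
flight=M28: ✓ → 35
flight=M27: ✗
flight=M67: ✓ → 73
flight=M70: ✓ → 90
flight=M88: ✓ → 59
flight=M83: ✓ → 72
flight=M37: ✓ → 62
flight=M13: ✓ → 57
flight=M41: ✓ → 87
flight=M85: ✓ → 58
flight=M38: ✗
flight=M69: ✓ → 34
flight=M84: ✗
flight=M94: ✓ → 72
dist_km_sum = 35 + 73 + 90 + 59 + 72 + 62 + 57 + 87 + 58 + 34 + 72 = 699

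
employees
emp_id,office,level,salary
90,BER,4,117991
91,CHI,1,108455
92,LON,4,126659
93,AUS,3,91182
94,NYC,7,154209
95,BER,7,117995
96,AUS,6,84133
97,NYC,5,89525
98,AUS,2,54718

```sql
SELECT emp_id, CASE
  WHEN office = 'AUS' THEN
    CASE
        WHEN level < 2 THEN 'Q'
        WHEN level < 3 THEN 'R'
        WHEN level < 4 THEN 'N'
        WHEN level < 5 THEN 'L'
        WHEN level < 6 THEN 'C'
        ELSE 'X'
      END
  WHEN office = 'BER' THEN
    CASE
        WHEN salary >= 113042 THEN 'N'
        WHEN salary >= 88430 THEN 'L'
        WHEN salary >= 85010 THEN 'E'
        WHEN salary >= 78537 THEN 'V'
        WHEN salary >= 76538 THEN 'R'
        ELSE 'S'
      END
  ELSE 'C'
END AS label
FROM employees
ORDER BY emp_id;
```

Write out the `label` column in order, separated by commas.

N, C, C, N, C, N, X, C, R

emp_id=90: office='BER' → inner[salary >= 113042] → N
emp_id=91: office='CHI' → outer ELSE → C
emp_id=92: office='LON' → outer ELSE → C
emp_id=93: office='AUS' → inner[level < 4] → N
emp_id=94: office='NYC' → outer ELSE → C
emp_id=95: office='BER' → inner[salary >= 113042] → N
emp_id=96: office='AUS' → inner[ELSE] → X
emp_id=97: office='NYC' → outer ELSE → C
emp_id=98: office='AUS' → inner[level < 3] → R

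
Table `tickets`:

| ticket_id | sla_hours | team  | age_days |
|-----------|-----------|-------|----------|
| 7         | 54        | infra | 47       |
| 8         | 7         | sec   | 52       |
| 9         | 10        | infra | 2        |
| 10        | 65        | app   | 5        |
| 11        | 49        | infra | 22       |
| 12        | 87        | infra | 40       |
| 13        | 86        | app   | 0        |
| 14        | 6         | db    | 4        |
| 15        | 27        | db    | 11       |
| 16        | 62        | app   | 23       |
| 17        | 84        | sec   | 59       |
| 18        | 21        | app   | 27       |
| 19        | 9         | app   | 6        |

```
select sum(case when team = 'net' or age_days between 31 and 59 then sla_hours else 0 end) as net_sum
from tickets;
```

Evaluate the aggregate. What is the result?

ticket_id=7: ✓ → 54
ticket_id=8: ✓ → 7
ticket_id=9: ✗
ticket_id=10: ✗
ticket_id=11: ✗
ticket_id=12: ✓ → 87
ticket_id=13: ✗
ticket_id=14: ✗
ticket_id=15: ✗
ticket_id=16: ✗
ticket_id=17: ✓ → 84
ticket_id=18: ✗
ticket_id=19: ✗
net_sum = 54 + 7 + 87 + 84 = 232

232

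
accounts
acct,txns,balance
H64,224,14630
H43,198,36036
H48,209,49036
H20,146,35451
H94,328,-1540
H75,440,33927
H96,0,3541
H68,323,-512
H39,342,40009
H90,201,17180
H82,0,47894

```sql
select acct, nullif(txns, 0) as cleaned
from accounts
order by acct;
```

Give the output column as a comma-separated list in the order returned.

acct=H20: txns=146 vs 0: differ → 146
acct=H39: txns=342 vs 0: differ → 342
acct=H43: txns=198 vs 0: differ → 198
acct=H48: txns=209 vs 0: differ → 209
acct=H64: txns=224 vs 0: differ → 224
acct=H68: txns=323 vs 0: differ → 323
acct=H75: txns=440 vs 0: differ → 440
acct=H82: txns=0 vs 0: equal → NULL
acct=H90: txns=201 vs 0: differ → 201
acct=H94: txns=328 vs 0: differ → 328
acct=H96: txns=0 vs 0: equal → NULL

146, 342, 198, 209, 224, 323, 440, NULL, 201, 328, NULL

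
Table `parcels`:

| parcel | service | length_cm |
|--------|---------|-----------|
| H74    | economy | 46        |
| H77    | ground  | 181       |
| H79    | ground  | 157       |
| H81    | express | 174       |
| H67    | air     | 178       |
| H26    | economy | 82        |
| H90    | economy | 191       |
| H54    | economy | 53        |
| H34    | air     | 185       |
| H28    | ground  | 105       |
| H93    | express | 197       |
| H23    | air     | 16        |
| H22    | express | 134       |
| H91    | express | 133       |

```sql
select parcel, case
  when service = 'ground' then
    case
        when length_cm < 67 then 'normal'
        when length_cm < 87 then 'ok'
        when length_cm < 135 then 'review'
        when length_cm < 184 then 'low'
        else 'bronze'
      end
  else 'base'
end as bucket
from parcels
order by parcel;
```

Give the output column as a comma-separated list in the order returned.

base, base, base, review, base, base, base, base, low, low, base, base, base, base

parcel=H22: service='express' → outer ELSE → base
parcel=H23: service='air' → outer ELSE → base
parcel=H26: service='economy' → outer ELSE → base
parcel=H28: service='ground' → inner[length_cm < 135] → review
parcel=H34: service='air' → outer ELSE → base
parcel=H54: service='economy' → outer ELSE → base
parcel=H67: service='air' → outer ELSE → base
parcel=H74: service='economy' → outer ELSE → base
parcel=H77: service='ground' → inner[length_cm < 184] → low
parcel=H79: service='ground' → inner[length_cm < 184] → low
parcel=H81: service='express' → outer ELSE → base
parcel=H90: service='economy' → outer ELSE → base
parcel=H91: service='express' → outer ELSE → base
parcel=H93: service='express' → outer ELSE → base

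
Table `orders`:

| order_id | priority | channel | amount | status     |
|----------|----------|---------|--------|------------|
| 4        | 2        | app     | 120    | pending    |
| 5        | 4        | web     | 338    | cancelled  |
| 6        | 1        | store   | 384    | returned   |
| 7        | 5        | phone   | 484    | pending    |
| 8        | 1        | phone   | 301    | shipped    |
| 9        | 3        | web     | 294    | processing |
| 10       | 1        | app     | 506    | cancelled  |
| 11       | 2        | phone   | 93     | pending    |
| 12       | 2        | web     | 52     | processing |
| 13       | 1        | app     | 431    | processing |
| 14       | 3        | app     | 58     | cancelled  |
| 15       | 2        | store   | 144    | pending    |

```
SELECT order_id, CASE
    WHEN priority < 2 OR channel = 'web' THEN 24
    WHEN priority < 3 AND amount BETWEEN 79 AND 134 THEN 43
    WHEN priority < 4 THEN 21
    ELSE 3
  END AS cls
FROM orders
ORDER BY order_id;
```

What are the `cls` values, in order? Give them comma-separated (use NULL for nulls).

43, 24, 24, 3, 24, 24, 24, 43, 24, 24, 21, 21

order_id=4: priority < 3 AND amount BETWEEN 79 AND 134 → 43
order_id=5: priority < 2 OR channel = 'web' → 24
order_id=6: priority < 2 OR channel = 'web' → 24
order_id=7: ELSE → 3
order_id=8: priority < 2 OR channel = 'web' → 24
order_id=9: priority < 2 OR channel = 'web' → 24
order_id=10: priority < 2 OR channel = 'web' → 24
order_id=11: priority < 3 AND amount BETWEEN 79 AND 134 → 43
order_id=12: priority < 2 OR channel = 'web' → 24
order_id=13: priority < 2 OR channel = 'web' → 24
order_id=14: priority < 4 → 21
order_id=15: priority < 4 → 21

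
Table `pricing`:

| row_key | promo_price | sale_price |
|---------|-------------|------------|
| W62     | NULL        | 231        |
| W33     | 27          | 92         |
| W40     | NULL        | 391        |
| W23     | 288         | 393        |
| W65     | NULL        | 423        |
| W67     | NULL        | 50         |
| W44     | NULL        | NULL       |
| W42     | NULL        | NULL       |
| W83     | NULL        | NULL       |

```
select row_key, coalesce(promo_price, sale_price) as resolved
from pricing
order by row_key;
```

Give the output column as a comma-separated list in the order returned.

row_key=W23: promo_price=288 → 288
row_key=W33: promo_price=27 → 27
row_key=W40: promo_price=NULL, sale_price=391 → 391
row_key=W42: promo_price=NULL, sale_price=NULL (all NULL) → NULL
row_key=W44: promo_price=NULL, sale_price=NULL (all NULL) → NULL
row_key=W62: promo_price=NULL, sale_price=231 → 231
row_key=W65: promo_price=NULL, sale_price=423 → 423
row_key=W67: promo_price=NULL, sale_price=50 → 50
row_key=W83: promo_price=NULL, sale_price=NULL (all NULL) → NULL

288, 27, 391, NULL, NULL, 231, 423, 50, NULL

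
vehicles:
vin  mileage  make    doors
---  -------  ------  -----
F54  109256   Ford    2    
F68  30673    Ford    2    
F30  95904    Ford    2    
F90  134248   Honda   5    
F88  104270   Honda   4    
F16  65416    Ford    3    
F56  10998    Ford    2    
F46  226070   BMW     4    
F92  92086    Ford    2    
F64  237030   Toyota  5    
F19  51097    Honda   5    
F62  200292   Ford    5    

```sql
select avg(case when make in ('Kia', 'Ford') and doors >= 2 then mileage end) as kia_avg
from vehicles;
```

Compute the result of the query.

86375

vin=F54: ✓ → 109256
vin=F68: ✓ → 30673
vin=F30: ✓ → 95904
vin=F90: ✗
vin=F88: ✗
vin=F16: ✓ → 65416
vin=F56: ✓ → 10998
vin=F46: ✗
vin=F92: ✓ → 92086
vin=F64: ✗
vin=F19: ✗
vin=F62: ✓ → 200292
kia_avg = (109256 + 30673 + 95904 + 65416 + 10998 + 92086 + 200292) / 7 = 86375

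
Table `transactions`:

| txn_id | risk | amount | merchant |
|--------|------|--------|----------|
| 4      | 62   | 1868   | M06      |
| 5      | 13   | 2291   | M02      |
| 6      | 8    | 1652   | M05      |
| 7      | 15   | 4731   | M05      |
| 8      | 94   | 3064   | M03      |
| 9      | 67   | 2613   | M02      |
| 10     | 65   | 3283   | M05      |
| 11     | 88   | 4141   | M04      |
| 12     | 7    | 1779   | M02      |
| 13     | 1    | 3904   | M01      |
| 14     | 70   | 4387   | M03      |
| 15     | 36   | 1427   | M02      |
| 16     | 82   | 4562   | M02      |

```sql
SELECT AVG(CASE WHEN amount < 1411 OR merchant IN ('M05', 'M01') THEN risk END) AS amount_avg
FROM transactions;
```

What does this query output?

22.25

txn_id=4: ✗
txn_id=5: ✗
txn_id=6: ✓ → 8
txn_id=7: ✓ → 15
txn_id=8: ✗
txn_id=9: ✗
txn_id=10: ✓ → 65
txn_id=11: ✗
txn_id=12: ✗
txn_id=13: ✓ → 1
txn_id=14: ✗
txn_id=15: ✗
txn_id=16: ✗
amount_avg = (8 + 15 + 65 + 1) / 4 = 22.25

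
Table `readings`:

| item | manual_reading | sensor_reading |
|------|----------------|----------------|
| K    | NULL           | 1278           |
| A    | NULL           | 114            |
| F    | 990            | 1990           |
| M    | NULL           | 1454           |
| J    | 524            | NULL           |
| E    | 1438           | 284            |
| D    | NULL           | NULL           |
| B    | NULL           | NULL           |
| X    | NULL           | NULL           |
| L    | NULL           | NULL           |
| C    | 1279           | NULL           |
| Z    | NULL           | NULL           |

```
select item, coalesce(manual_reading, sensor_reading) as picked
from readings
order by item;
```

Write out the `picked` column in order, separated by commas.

item=A: manual_reading=NULL, sensor_reading=114 → 114
item=B: manual_reading=NULL, sensor_reading=NULL (all NULL) → NULL
item=C: manual_reading=1279 → 1279
item=D: manual_reading=NULL, sensor_reading=NULL (all NULL) → NULL
item=E: manual_reading=1438 → 1438
item=F: manual_reading=990 → 990
item=J: manual_reading=524 → 524
item=K: manual_reading=NULL, sensor_reading=1278 → 1278
item=L: manual_reading=NULL, sensor_reading=NULL (all NULL) → NULL
item=M: manual_reading=NULL, sensor_reading=1454 → 1454
item=X: manual_reading=NULL, sensor_reading=NULL (all NULL) → NULL
item=Z: manual_reading=NULL, sensor_reading=NULL (all NULL) → NULL

114, NULL, 1279, NULL, 1438, 990, 524, 1278, NULL, 1454, NULL, NULL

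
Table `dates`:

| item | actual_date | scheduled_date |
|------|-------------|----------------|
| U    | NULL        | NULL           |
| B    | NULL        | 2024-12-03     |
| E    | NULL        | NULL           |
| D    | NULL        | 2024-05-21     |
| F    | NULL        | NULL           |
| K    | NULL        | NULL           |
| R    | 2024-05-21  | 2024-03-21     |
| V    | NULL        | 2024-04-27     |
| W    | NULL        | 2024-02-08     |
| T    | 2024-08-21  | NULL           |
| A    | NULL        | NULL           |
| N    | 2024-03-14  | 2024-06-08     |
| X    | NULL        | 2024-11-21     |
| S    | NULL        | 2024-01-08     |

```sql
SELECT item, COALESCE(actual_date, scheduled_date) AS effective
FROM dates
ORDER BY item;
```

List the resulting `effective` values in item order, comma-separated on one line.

item=A: actual_date=NULL, scheduled_date=NULL (all NULL) → NULL
item=B: actual_date=NULL, scheduled_date=2024-12-03 → 2024-12-03
item=D: actual_date=NULL, scheduled_date=2024-05-21 → 2024-05-21
item=E: actual_date=NULL, scheduled_date=NULL (all NULL) → NULL
item=F: actual_date=NULL, scheduled_date=NULL (all NULL) → NULL
item=K: actual_date=NULL, scheduled_date=NULL (all NULL) → NULL
item=N: actual_date=2024-03-14 → 2024-03-14
item=R: actual_date=2024-05-21 → 2024-05-21
item=S: actual_date=NULL, scheduled_date=2024-01-08 → 2024-01-08
item=T: actual_date=2024-08-21 → 2024-08-21
item=U: actual_date=NULL, scheduled_date=NULL (all NULL) → NULL
item=V: actual_date=NULL, scheduled_date=2024-04-27 → 2024-04-27
item=W: actual_date=NULL, scheduled_date=2024-02-08 → 2024-02-08
item=X: actual_date=NULL, scheduled_date=2024-11-21 → 2024-11-21

NULL, 2024-12-03, 2024-05-21, NULL, NULL, NULL, 2024-03-14, 2024-05-21, 2024-01-08, 2024-08-21, NULL, 2024-04-27, 2024-02-08, 2024-11-21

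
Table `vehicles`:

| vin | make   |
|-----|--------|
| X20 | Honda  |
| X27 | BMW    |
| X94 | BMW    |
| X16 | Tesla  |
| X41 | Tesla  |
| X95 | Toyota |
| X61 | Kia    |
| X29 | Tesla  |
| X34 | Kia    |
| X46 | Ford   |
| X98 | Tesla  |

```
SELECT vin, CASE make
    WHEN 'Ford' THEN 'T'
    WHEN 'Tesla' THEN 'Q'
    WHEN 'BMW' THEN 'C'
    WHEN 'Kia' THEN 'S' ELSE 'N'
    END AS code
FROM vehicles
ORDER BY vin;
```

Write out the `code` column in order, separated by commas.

vin=X16: make='Tesla' → Q
vin=X20: ELSE → N
vin=X27: make='BMW' → C
vin=X29: make='Tesla' → Q
vin=X34: make='Kia' → S
vin=X41: make='Tesla' → Q
vin=X46: make='Ford' → T
vin=X61: make='Kia' → S
vin=X94: make='BMW' → C
vin=X95: ELSE → N
vin=X98: make='Tesla' → Q

Q, N, C, Q, S, Q, T, S, C, N, Q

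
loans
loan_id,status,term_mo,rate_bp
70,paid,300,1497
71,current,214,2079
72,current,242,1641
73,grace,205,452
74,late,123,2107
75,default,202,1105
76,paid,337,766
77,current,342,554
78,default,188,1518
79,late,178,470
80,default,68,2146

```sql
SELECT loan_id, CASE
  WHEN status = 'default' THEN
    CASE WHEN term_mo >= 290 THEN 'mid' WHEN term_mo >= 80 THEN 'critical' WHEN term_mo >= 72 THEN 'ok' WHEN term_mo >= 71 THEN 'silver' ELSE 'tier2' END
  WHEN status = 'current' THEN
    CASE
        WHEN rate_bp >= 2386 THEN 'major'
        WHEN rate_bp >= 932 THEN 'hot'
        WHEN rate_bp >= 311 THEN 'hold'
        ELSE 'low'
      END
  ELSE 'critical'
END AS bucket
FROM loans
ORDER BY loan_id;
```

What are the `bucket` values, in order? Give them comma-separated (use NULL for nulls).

critical, hot, hot, critical, critical, critical, critical, hold, critical, critical, tier2

loan_id=70: status='paid' → outer ELSE → critical
loan_id=71: status='current' → inner[rate_bp >= 932] → hot
loan_id=72: status='current' → inner[rate_bp >= 932] → hot
loan_id=73: status='grace' → outer ELSE → critical
loan_id=74: status='late' → outer ELSE → critical
loan_id=75: status='default' → inner[term_mo >= 80] → critical
loan_id=76: status='paid' → outer ELSE → critical
loan_id=77: status='current' → inner[rate_bp >= 311] → hold
loan_id=78: status='default' → inner[term_mo >= 80] → critical
loan_id=79: status='late' → outer ELSE → critical
loan_id=80: status='default' → inner[ELSE] → tier2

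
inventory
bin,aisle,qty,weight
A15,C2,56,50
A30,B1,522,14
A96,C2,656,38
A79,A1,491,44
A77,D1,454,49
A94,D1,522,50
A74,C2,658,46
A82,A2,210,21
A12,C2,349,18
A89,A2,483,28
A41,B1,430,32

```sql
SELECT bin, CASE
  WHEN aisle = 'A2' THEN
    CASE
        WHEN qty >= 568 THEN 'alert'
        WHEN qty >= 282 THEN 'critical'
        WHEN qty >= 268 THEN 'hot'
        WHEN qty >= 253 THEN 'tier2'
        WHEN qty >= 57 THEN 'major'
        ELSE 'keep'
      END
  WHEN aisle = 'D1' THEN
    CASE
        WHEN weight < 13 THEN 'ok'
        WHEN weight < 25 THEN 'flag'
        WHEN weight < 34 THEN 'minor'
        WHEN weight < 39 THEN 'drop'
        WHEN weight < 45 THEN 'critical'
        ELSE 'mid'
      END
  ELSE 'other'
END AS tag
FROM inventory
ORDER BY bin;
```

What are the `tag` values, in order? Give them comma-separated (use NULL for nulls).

bin=A12: aisle='C2' → outer ELSE → other
bin=A15: aisle='C2' → outer ELSE → other
bin=A30: aisle='B1' → outer ELSE → other
bin=A41: aisle='B1' → outer ELSE → other
bin=A74: aisle='C2' → outer ELSE → other
bin=A77: aisle='D1' → inner[ELSE] → mid
bin=A79: aisle='A1' → outer ELSE → other
bin=A82: aisle='A2' → inner[qty >= 57] → major
bin=A89: aisle='A2' → inner[qty >= 282] → critical
bin=A94: aisle='D1' → inner[ELSE] → mid
bin=A96: aisle='C2' → outer ELSE → other

other, other, other, other, other, mid, other, major, critical, mid, other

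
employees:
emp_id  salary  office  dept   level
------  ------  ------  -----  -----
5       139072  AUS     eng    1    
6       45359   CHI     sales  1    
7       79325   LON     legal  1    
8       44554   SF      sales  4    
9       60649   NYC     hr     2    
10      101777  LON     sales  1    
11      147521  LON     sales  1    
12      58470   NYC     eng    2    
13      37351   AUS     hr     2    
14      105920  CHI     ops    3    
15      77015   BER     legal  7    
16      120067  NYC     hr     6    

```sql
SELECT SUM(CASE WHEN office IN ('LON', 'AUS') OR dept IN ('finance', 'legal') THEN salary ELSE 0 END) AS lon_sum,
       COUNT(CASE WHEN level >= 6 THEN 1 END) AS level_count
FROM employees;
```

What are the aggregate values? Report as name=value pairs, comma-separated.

lon_sum=582061, level_count=2

[lon_sum: office IN ('LON', 'AUS') OR dept IN ('finance', 'legal')]
emp_id=5: ✓ → 139072
emp_id=6: ✗
emp_id=7: ✓ → 79325
emp_id=8: ✗
emp_id=9: ✗
emp_id=10: ✓ → 101777
emp_id=11: ✓ → 147521
emp_id=12: ✗
emp_id=13: ✓ → 37351
emp_id=14: ✗
emp_id=15: ✓ → 77015
emp_id=16: ✗
lon_sum = 139072 + 79325 + 101777 + 147521 + 37351 + 77015 = 582061
—
[level_count: level >= 6]
emp_id=5: ✗
emp_id=6: ✗
emp_id=7: ✗
emp_id=8: ✗
emp_id=9: ✗
emp_id=10: ✗
emp_id=11: ✗
emp_id=12: ✗
emp_id=13: ✗
emp_id=14: ✗
emp_id=15: ✓ → 1
emp_id=16: ✓ → 1
level_count = COUNT(1, 1) = 2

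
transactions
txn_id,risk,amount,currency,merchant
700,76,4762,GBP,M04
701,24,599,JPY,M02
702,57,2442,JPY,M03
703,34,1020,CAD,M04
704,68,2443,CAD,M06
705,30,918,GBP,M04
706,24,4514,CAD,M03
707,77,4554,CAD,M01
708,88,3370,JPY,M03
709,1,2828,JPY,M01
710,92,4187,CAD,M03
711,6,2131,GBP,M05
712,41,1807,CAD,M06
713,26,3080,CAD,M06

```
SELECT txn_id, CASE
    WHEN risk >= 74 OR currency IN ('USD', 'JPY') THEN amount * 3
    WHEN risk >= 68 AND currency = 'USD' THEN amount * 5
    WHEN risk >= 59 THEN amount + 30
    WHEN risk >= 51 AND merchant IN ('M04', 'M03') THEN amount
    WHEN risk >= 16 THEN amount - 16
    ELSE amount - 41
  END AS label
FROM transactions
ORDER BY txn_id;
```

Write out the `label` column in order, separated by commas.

14286, 1797, 7326, 1004, 2473, 902, 4498, 13662, 10110, 8484, 12561, 2090, 1791, 3064

txn_id=700: risk >= 74 OR currency IN ('USD', 'JPY') → 14286
txn_id=701: risk >= 74 OR currency IN ('USD', 'JPY') → 1797
txn_id=702: risk >= 74 OR currency IN ('USD', 'JPY') → 7326
txn_id=703: risk >= 16 → 1004
txn_id=704: risk >= 59 → 2473
txn_id=705: risk >= 16 → 902
txn_id=706: risk >= 16 → 4498
txn_id=707: risk >= 74 OR currency IN ('USD', 'JPY') → 13662
txn_id=708: risk >= 74 OR currency IN ('USD', 'JPY') → 10110
txn_id=709: risk >= 74 OR currency IN ('USD', 'JPY') → 8484
txn_id=710: risk >= 74 OR currency IN ('USD', 'JPY') → 12561
txn_id=711: ELSE → 2090
txn_id=712: risk >= 16 → 1791
txn_id=713: risk >= 16 → 3064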